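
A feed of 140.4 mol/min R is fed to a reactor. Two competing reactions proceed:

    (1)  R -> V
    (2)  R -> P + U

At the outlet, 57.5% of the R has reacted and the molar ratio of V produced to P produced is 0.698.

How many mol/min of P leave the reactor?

47.5 mol/min

Conversion of R: R consumed = 0.575 × 140.4 = 80.73 mol/min = 1ξ₁ + 1ξ₂.
Selectivity: 1ξ₁ / (1ξ₂) = 0.698 → ξ₁ = 0.698 ξ₂.
Substitute: (1·0.698 + 1) ξ₂ = 80.73 → ξ₂ = 47.54 mol/min, ξ₁ = 33.19 mol/min.
Outlet amounts (n = n₀ + Σ ν·ξ):
  R: 140.4 − 1(33.19) − 1(47.54) = 59.67
  V: 0 + 1(33.19) = 33.19
  P: 0 + 1(47.54) = 47.54
  U: 0 + 1(47.54) = 47.54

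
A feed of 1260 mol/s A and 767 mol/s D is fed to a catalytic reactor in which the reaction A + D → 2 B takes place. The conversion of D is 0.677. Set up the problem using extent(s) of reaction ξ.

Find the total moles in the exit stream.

2030 mol/s

D reacted = 0.677 × 767 = 519.3 mol/s; ν_D = −1, so ξ = 519.3/1 = 519.3 mol/s.
Outlet amounts (n = n₀ + ν ξ):
  A: 1260 − 1(519.3) = 740.7
  D: 767 − 1(519.3) = 247.7
  B: 0 + 2(519.3) = 1039
Total out = 740.7 + 247.7 + 1039 = 2027 mol/s.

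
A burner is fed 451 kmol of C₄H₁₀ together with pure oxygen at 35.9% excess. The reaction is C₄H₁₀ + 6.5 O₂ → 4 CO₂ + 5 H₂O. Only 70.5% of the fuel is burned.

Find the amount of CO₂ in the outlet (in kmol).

1270 kmol

Stoichiometric O₂ = 6.5 × 451 = 2932 kmol; O₂ fed = 2932 × 1.359 = 3984 kmol.
Fuel reacted = 0.705 × 451 → ξ = 318 kmol.
Outlet (n = n₀ + ν ξ):
  C₄H₁₀: 451 − 1(318) = 133
  O₂: 3984 − 6.5(318) = 1917
  CO₂: 0 + 4(318) = 1272
  H₂O: 0 + 5(318) = 1590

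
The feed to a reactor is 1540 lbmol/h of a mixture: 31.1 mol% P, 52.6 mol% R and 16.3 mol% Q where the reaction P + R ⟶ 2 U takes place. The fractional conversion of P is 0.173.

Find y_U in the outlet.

0.108

P reacted = 0.173 × 478.9 = 82.86 lbmol/h; ν_P = −1, so ξ = 82.86/1 = 82.86 lbmol/h.
Outlet amounts (n = n₀ + ν ξ):
  P: 478.9 − 1(82.86) = 396.1
  R: 810 − 1(82.86) = 727.2
  U: 0 + 2(82.86) = 165.7
  Q: 251 (inert)
Total out = 1540 lbmol/h; y_U = 165.7 / 1540 = 0.1076.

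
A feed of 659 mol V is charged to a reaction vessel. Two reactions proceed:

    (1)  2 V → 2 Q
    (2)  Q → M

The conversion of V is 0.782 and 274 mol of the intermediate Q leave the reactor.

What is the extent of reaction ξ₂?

Conversion of V: V consumed = 2ξ₁ = 0.782 × 659 → ξ₁ = 257.7 mol.
Q balance: n_Q = 0 + 2ξ₁ − 1ξ₂ = 274 → ξ₂ = (2·257.7 − 274)/1 = 241.3 mol.
Outlet amounts (n = n₀ + Σ ν·ξ):
  V: 659 − 2(257.7) = 143.7
  Q: 0 + 2(257.7) − 1(241.3) = 274
  M: 0 + 1(241.3) = 241.3

ξ₂ = 241 mol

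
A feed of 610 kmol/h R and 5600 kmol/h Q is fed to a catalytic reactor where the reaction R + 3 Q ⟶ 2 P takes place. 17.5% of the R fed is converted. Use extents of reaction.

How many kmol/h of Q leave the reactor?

R reacted = 0.175 × 610 = 106.8 kmol/h; ν_R = −1, so ξ = 106.8/1 = 106.8 kmol/h.
Outlet amounts (n = n₀ + ν ξ):
  R: 610 − 1(106.8) = 503.2
  Q: 5600 − 3(106.8) = 5280
  P: 0 + 2(106.8) = 213.5

5280 kmol/h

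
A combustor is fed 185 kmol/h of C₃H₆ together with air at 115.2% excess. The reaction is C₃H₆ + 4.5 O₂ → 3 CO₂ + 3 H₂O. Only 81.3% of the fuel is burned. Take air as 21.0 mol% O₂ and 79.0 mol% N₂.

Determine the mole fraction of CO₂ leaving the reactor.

0.0513

Stoichiometric O₂ = 4.5 × 185 = 832.5 kmol/h; O₂ fed = 832.5 × 2.152 = 1792 kmol/h.
N₂ fed = 1792 × 79/21 = 6740 kmol/h.
Fuel reacted = 0.813 × 185 → ξ = 150.4 kmol/h.
Outlet (n = n₀ + ν ξ):
  C₃H₆: 185 − 1(150.4) = 34.59
  O₂: 1792 − 4.5(150.4) = 1115
  N₂: 6740 (inert)
  CO₂: 0 + 3(150.4) = 451.2
  H₂O: 0 + 3(150.4) = 451.2
Total out = 8791 kmol/h; y_CO₂ = 451.2 / 8791 = 0.05132.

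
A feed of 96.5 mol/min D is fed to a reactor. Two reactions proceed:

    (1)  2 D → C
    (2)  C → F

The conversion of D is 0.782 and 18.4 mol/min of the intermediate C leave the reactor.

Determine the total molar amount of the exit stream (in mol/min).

Conversion of D: D consumed = 2ξ₁ = 0.782 × 96.5 → ξ₁ = 37.73 mol/min.
C balance: n_C = 0 + 1ξ₁ − 1ξ₂ = 18.4 → ξ₂ = (1·37.73 − 18.4)/1 = 19.33 mol/min.
Outlet amounts (n = n₀ + Σ ν·ξ):
  D: 96.5 − 2(37.73) = 21.04
  C: 0 + 1(37.73) − 1(19.33) = 18.4
  F: 0 + 1(19.33) = 19.33
Total out = 21.04 + 18.4 + 19.33 = 58.77 mol/min.

58.8 mol/min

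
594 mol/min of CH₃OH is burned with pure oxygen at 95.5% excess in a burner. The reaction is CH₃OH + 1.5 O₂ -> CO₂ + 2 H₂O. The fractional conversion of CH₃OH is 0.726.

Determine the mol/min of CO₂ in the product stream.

431 mol/min

Stoichiometric O₂ = 1.5 × 594 = 891 mol/min; O₂ fed = 891 × 1.955 = 1742 mol/min.
Fuel reacted = 0.726 × 594 → ξ = 431.2 mol/min.
Outlet (n = n₀ + ν ξ):
  CH₃OH: 594 − 1(431.2) = 162.8
  O₂: 1742 − 1.5(431.2) = 1095
  CO₂: 0 + 1(431.2) = 431.2
  H₂O: 0 + 2(431.2) = 862.5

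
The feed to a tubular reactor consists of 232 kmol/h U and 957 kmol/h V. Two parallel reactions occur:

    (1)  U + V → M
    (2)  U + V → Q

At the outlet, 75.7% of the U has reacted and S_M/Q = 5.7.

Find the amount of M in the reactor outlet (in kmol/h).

149 kmol/h

Conversion of U: U consumed = 0.757 × 232 = 175.6 kmol/h = 1ξ₁ + 1ξ₂.
Selectivity: 1ξ₁ / (1ξ₂) = 5.7 → ξ₁ = 5.7 ξ₂.
Substitute: (1·5.7 + 1) ξ₂ = 175.6 → ξ₂ = 26.21 kmol/h, ξ₁ = 149.4 kmol/h.
Outlet amounts (n = n₀ + Σ ν·ξ):
  U: 232 − 1(149.4) − 1(26.21) = 56.38
  V: 957 − 1(149.4) − 1(26.21) = 781.4
  M: 0 + 1(149.4) = 149.4
  Q: 0 + 1(26.21) = 26.21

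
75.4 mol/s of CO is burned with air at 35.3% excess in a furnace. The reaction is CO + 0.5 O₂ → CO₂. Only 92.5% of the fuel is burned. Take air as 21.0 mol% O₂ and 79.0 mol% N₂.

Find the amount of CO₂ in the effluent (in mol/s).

Stoichiometric O₂ = 0.5 × 75.4 = 37.7 mol/s; O₂ fed = 37.7 × 1.353 = 51.01 mol/s.
N₂ fed = 51.01 × 79/21 = 191.9 mol/s.
Fuel reacted = 0.925 × 75.4 → ξ = 69.75 mol/s.
Outlet (n = n₀ + ν ξ):
  CO: 75.4 − 1(69.75) = 5.655
  O₂: 51.01 − 0.5(69.75) = 16.14
  N₂: 191.9 (inert)
  CO₂: 0 + 1(69.75) = 69.75

69.7 mol/s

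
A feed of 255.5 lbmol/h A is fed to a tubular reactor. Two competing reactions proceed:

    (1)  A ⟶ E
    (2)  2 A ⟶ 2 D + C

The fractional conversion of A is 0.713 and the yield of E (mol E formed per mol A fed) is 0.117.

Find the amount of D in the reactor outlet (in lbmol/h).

152 lbmol/h

Yield of E: 1ξ₁ / 255.5 = 0.117 → ξ₁ = 29.89 lbmol/h.
Conversion of A: 1ξ₁ + 2ξ₂ = 0.713 × 255.5 = 182.2 → ξ₂ = 76.14 lbmol/h.
Outlet amounts (n = n₀ + Σ ν·ξ):
  A: 255.5 − 1(29.89) − 2(76.14) = 73.33
  E: 0 + 1(29.89) = 29.89
  D: 0 + 2(76.14) = 152.3
  C: 0 + 1(76.14) = 76.14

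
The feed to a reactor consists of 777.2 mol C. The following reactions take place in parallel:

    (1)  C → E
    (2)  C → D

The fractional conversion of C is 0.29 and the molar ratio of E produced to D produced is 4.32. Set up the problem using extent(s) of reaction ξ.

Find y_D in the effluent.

Conversion of C: C consumed = 0.29 × 777.2 = 225.4 mol = 1ξ₁ + 1ξ₂.
Selectivity: 1ξ₁ / (1ξ₂) = 4.32 → ξ₁ = 4.32 ξ₂.
Substitute: (1·4.32 + 1) ξ₂ = 225.4 → ξ₂ = 42.37 mol, ξ₁ = 183 mol.
Outlet amounts (n = n₀ + Σ ν·ξ):
  C: 777.2 − 1(183) − 1(42.37) = 551.8
  E: 0 + 1(183) = 183
  D: 0 + 1(42.37) = 42.37
Total out = 777.2 mol; y_D = 42.37 / 777.2 = 0.05451.

0.0545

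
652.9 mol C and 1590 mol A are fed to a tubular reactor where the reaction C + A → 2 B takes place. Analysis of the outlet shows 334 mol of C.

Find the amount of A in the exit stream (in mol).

1270 mol

For C: n = n₀ − 1ξ → 334 = 652.9 − 1ξ, giving ξ = 318.9 mol.
Outlet amounts (n = n₀ + ν ξ):
  C: 652.9 − 1(318.9) = 334
  A: 1590 − 1(318.9) = 1271
  B: 0 + 2(318.9) = 637.8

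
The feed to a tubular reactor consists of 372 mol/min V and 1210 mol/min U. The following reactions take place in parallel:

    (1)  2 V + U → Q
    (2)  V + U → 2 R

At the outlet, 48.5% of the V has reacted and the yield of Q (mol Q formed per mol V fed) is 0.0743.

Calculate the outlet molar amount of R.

250 mol/min

Yield of Q: 1ξ₁ / 372 = 0.0743 → ξ₁ = 27.64 mol/min.
Conversion of V: 2ξ₁ + 1ξ₂ = 0.485 × 372 = 180.4 → ξ₂ = 125.1 mol/min.
Outlet amounts (n = n₀ + Σ ν·ξ):
  V: 372 − 2(27.64) − 1(125.1) = 191.6
  U: 1210 − 1(27.64) − 1(125.1) = 1057
  Q: 0 + 1(27.64) = 27.64
  R: 0 + 2(125.1) = 250.3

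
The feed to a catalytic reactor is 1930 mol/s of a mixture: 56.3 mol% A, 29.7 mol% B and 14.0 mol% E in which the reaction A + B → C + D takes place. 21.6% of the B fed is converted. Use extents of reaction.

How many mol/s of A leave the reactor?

963 mol/s

B reacted = 0.216 × 573.2 = 123.8 mol/s; ν_B = −1, so ξ = 123.8/1 = 123.8 mol/s.
Outlet amounts (n = n₀ + ν ξ):
  A: 1087 − 1(123.8) = 962.8
  B: 573.2 − 1(123.8) = 449.4
  C: 0 + 1(123.8) = 123.8
  D: 0 + 1(123.8) = 123.8
  E: 270.2 (inert)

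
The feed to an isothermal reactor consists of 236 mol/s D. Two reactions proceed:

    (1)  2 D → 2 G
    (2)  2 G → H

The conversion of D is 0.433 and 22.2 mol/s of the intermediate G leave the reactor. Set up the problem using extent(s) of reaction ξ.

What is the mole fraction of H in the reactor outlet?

0.204

Conversion of D: D consumed = 2ξ₁ = 0.433 × 236 → ξ₁ = 51.09 mol/s.
G balance: n_G = 0 + 2ξ₁ − 2ξ₂ = 22.2 → ξ₂ = (2·51.09 − 22.2)/2 = 39.99 mol/s.
Outlet amounts (n = n₀ + Σ ν·ξ):
  D: 236 − 2(51.09) = 133.8
  G: 0 + 2(51.09) − 2(39.99) = 22.2
  H: 0 + 1(39.99) = 39.99
Total out = 196 mol/s; y_H = 39.99 / 196 = 0.204.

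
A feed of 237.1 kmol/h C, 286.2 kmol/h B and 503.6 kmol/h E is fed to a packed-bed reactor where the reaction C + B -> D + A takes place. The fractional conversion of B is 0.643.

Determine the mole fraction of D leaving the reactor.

0.179

B reacted = 0.643 × 286.2 = 184 kmol/h; ν_B = −1, so ξ = 184/1 = 184 kmol/h.
Outlet amounts (n = n₀ + ν ξ):
  C: 237.1 − 1(184) = 53.07
  B: 286.2 − 1(184) = 102.2
  D: 0 + 1(184) = 184
  A: 0 + 1(184) = 184
  E: 503.6 (inert)
Total out = 1027 kmol/h; y_D = 184 / 1027 = 0.1792.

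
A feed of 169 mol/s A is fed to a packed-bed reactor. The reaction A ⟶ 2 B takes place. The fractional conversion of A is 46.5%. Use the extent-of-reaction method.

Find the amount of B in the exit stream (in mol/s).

A reacted = 0.465 × 169 = 78.59 mol/s; ν_A = −1, so ξ = 78.59/1 = 78.59 mol/s.
Outlet amounts (n = n₀ + ν ξ):
  A: 169 − 1(78.59) = 90.41
  B: 0 + 2(78.59) = 157.2

157 mol/s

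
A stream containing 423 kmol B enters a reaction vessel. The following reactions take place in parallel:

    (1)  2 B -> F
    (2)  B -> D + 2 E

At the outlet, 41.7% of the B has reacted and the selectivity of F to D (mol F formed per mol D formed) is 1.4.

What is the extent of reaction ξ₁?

Conversion of B: B consumed = 0.417 × 423 = 176.4 kmol = 2ξ₁ + 1ξ₂.
Selectivity: 1ξ₁ / (1ξ₂) = 1.4 → ξ₁ = 1.4 ξ₂.
Substitute: (2·1.4 + 1) ξ₂ = 176.4 → ξ₂ = 46.42 kmol, ξ₁ = 64.99 kmol.
Outlet amounts (n = n₀ + Σ ν·ξ):
  B: 423 − 2(64.99) − 1(46.42) = 246.6
  F: 0 + 1(64.99) = 64.99
  D: 0 + 1(46.42) = 46.42
  E: 0 + 2(46.42) = 92.84

ξ₁ = 65 kmol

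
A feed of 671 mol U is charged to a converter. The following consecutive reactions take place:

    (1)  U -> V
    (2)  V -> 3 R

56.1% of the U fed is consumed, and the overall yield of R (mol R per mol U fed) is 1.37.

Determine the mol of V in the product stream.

Conversion of U: U consumed = 1ξ₁ = 0.561 × 671 → ξ₁ = 376.4 mol.
Yield of R: 3ξ₂ / 671 = 1.37 → ξ₂ = 306.4 mol.
Outlet amounts (n = n₀ + Σ ν·ξ):
  U: 671 − 1(376.4) = 294.6
  V: 0 + 1(376.4) − 1(306.4) = 70.01
  R: 0 + 3(306.4) = 919.3

70 mol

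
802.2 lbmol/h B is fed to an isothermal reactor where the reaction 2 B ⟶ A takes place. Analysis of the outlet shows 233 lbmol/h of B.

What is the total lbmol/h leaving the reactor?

518 lbmol/h

For B: n = n₀ − 2ξ → 233 = 802.2 − 2ξ, giving ξ = 284.6 lbmol/h.
Outlet amounts (n = n₀ + ν ξ):
  B: 802.2 − 2(284.6) = 233
  A: 0 + 1(284.6) = 284.6
Total out = 233 + 284.6 = 517.6 lbmol/h.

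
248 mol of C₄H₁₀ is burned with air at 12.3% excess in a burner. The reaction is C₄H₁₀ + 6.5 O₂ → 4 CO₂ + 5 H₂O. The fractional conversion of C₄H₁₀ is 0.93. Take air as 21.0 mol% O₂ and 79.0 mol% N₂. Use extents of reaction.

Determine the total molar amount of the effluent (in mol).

9210 mol

Stoichiometric O₂ = 6.5 × 248 = 1612 mol; O₂ fed = 1612 × 1.123 = 1810 mol.
N₂ fed = 1810 × 79/21 = 6810 mol.
Fuel reacted = 0.93 × 248 → ξ = 230.6 mol.
Outlet (n = n₀ + ν ξ):
  C₄H₁₀: 248 − 1(230.6) = 17.36
  O₂: 1810 − 6.5(230.6) = 311.1
  N₂: 6810 (inert)
  CO₂: 0 + 4(230.6) = 922.6
  H₂O: 0 + 5(230.6) = 1153
Total out = 17.36 + 311.1 + 6810 + 922.6 + 1153 = 9214 mol.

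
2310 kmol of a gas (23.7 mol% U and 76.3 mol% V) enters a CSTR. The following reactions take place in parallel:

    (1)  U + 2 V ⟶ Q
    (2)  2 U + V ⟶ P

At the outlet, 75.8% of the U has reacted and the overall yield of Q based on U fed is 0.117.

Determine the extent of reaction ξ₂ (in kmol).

Yield of Q: 1ξ₁ / 547.5 = 0.117 → ξ₁ = 64.05 kmol.
Conversion of U: 1ξ₁ + 2ξ₂ = 0.758 × 547.5 = 415 → ξ₂ = 175.5 kmol.
Outlet amounts (n = n₀ + Σ ν·ξ):
  U: 547.5 − 1(64.05) − 2(175.5) = 132.5
  V: 1763 − 2(64.05) − 1(175.5) = 1459
  Q: 0 + 1(64.05) = 64.05
  P: 0 + 1(175.5) = 175.5

ξ₂ = 175 kmol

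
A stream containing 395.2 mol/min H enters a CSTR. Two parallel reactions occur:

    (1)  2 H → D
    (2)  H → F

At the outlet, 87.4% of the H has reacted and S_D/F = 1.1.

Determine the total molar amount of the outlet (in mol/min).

276 mol/min

Conversion of H: H consumed = 0.874 × 395.2 = 345.4 mol/min = 2ξ₁ + 1ξ₂.
Selectivity: 1ξ₁ / (1ξ₂) = 1.1 → ξ₁ = 1.1 ξ₂.
Substitute: (2·1.1 + 1) ξ₂ = 345.4 → ξ₂ = 107.9 mol/min, ξ₁ = 118.7 mol/min.
Outlet amounts (n = n₀ + Σ ν·ξ):
  H: 395.2 − 2(118.7) − 1(107.9) = 49.8
  D: 0 + 1(118.7) = 118.7
  F: 0 + 1(107.9) = 107.9
Total out = 49.8 + 118.7 + 107.9 = 276.5 mol/min.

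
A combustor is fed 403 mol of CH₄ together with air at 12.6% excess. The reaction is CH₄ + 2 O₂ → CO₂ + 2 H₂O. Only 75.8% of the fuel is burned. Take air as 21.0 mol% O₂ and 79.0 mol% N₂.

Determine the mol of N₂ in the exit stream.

3410 mol

Stoichiometric O₂ = 2 × 403 = 806 mol; O₂ fed = 806 × 1.126 = 907.6 mol.
N₂ fed = 907.6 × 79/21 = 3414 mol.
Fuel reacted = 0.758 × 403 → ξ = 305.5 mol.
Outlet (n = n₀ + ν ξ):
  CH₄: 403 − 1(305.5) = 97.53
  O₂: 907.6 − 2(305.5) = 296.6
  N₂: 3414 (inert)
  CO₂: 0 + 1(305.5) = 305.5
  H₂O: 0 + 2(305.5) = 610.9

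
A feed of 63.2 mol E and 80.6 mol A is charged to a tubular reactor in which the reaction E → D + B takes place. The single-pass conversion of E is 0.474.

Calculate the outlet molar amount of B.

30 mol

E reacted = 0.474 × 63.2 = 29.96 mol; ν_E = −1, so ξ = 29.96/1 = 29.96 mol.
Outlet amounts (n = n₀ + ν ξ):
  E: 63.2 − 1(29.96) = 33.24
  D: 0 + 1(29.96) = 29.96
  B: 0 + 1(29.96) = 29.96
  A: 80.6 (inert)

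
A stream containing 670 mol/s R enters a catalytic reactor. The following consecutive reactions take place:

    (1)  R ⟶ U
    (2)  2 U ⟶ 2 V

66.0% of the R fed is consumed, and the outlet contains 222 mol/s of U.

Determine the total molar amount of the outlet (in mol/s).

Conversion of R: R consumed = 1ξ₁ = 0.66 × 670 → ξ₁ = 442.2 mol/s.
U balance: n_U = 0 + 1ξ₁ − 2ξ₂ = 222 → ξ₂ = (1·442.2 − 222)/2 = 110.1 mol/s.
Outlet amounts (n = n₀ + Σ ν·ξ):
  R: 670 − 1(442.2) = 227.8
  U: 0 + 1(442.2) − 2(110.1) = 222
  V: 0 + 2(110.1) = 220.2
Total out = 227.8 + 222 + 220.2 = 670 mol/s.

670 mol/s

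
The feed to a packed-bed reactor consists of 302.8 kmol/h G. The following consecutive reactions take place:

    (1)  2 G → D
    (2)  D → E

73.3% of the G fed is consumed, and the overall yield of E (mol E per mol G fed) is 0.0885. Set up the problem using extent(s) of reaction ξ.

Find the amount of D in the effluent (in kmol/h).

Conversion of G: G consumed = 2ξ₁ = 0.733 × 302.8 → ξ₁ = 111 kmol/h.
Yield of E: 1ξ₂ / 302.8 = 0.0885 → ξ₂ = 26.8 kmol/h.
Outlet amounts (n = n₀ + Σ ν·ξ):
  G: 302.8 − 2(111) = 80.85
  D: 0 + 1(111) − 1(26.8) = 84.18
  E: 0 + 1(26.8) = 26.8

84.2 kmol/h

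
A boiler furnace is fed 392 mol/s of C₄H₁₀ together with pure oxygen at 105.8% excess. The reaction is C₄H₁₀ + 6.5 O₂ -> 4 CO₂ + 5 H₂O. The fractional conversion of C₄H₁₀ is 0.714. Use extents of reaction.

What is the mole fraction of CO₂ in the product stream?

Stoichiometric O₂ = 6.5 × 392 = 2548 mol/s; O₂ fed = 2548 × 2.058 = 5244 mol/s.
Fuel reacted = 0.714 × 392 → ξ = 279.9 mol/s.
Outlet (n = n₀ + ν ξ):
  C₄H₁₀: 392 − 1(279.9) = 112.1
  O₂: 5244 − 6.5(279.9) = 3425
  CO₂: 0 + 4(279.9) = 1120
  H₂O: 0 + 5(279.9) = 1399
Total out = 6056 mol/s; y_CO₂ = 1120 / 6056 = 0.1849.

0.185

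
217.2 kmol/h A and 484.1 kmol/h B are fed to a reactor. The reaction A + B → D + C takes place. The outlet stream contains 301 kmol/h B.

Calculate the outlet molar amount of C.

183 kmol/h

For B: n = n₀ − 1ξ → 301 = 484.1 − 1ξ, giving ξ = 183.1 kmol/h.
Outlet amounts (n = n₀ + ν ξ):
  A: 217.2 − 1(183.1) = 34.1
  B: 484.1 − 1(183.1) = 301
  D: 0 + 1(183.1) = 183.1
  C: 0 + 1(183.1) = 183.1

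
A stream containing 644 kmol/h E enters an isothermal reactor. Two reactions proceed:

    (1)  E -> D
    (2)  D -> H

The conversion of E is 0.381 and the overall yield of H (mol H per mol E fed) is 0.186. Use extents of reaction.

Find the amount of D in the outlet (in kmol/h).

Conversion of E: E consumed = 1ξ₁ = 0.381 × 644 → ξ₁ = 245.4 kmol/h.
Yield of H: 1ξ₂ / 644 = 0.186 → ξ₂ = 119.8 kmol/h.
Outlet amounts (n = n₀ + Σ ν·ξ):
  E: 644 − 1(245.4) = 398.6
  D: 0 + 1(245.4) − 1(119.8) = 125.6
  H: 0 + 1(119.8) = 119.8

126 kmol/h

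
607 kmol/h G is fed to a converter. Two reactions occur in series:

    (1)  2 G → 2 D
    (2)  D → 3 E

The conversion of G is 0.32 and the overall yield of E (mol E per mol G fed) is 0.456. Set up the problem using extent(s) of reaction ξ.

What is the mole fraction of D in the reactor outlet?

Conversion of G: G consumed = 2ξ₁ = 0.32 × 607 → ξ₁ = 97.12 kmol/h.
Yield of E: 3ξ₂ / 607 = 0.456 → ξ₂ = 92.26 kmol/h.
Outlet amounts (n = n₀ + Σ ν·ξ):
  G: 607 − 2(97.12) = 412.8
  D: 0 + 2(97.12) − 1(92.26) = 102
  E: 0 + 3(92.26) = 276.8
Total out = 791.5 kmol/h; y_D = 102 / 791.5 = 0.1288.

0.129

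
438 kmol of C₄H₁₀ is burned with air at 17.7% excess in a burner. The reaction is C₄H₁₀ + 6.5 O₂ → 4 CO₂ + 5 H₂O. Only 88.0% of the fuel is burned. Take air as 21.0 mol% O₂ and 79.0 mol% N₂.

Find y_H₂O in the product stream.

0.114

Stoichiometric O₂ = 6.5 × 438 = 2847 kmol; O₂ fed = 2847 × 1.177 = 3351 kmol.
N₂ fed = 3351 × 79/21 = 12610 kmol.
Fuel reacted = 0.88 × 438 → ξ = 385.4 kmol.
Outlet (n = n₀ + ν ξ):
  C₄H₁₀: 438 − 1(385.4) = 52.56
  O₂: 3351 − 6.5(385.4) = 845.6
  N₂: 12610 (inert)
  CO₂: 0 + 4(385.4) = 1542
  H₂O: 0 + 5(385.4) = 1927
Total out = 16970 kmol; y_H₂O = 1927 / 16970 = 0.1135.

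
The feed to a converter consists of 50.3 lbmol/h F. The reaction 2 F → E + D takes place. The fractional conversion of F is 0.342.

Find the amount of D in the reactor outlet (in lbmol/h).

F reacted = 0.342 × 50.3 = 17.2 lbmol/h; ν_F = −2, so ξ = 17.2/2 = 8.601 lbmol/h.
Outlet amounts (n = n₀ + ν ξ):
  F: 50.3 − 2(8.601) = 33.1
  E: 0 + 1(8.601) = 8.601
  D: 0 + 1(8.601) = 8.601

8.6 lbmol/h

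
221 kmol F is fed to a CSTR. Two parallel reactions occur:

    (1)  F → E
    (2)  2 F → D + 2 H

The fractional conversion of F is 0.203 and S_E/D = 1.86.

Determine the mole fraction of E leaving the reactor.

Conversion of F: F consumed = 0.203 × 221 = 44.86 kmol = 1ξ₁ + 2ξ₂.
Selectivity: 1ξ₁ / (1ξ₂) = 1.86 → ξ₁ = 1.86 ξ₂.
Substitute: (1·1.86 + 2) ξ₂ = 44.86 → ξ₂ = 11.62 kmol, ξ₁ = 21.62 kmol.
Outlet amounts (n = n₀ + Σ ν·ξ):
  F: 221 − 1(21.62) − 2(11.62) = 176.1
  E: 0 + 1(21.62) = 21.62
  D: 0 + 1(11.62) = 11.62
  H: 0 + 2(11.62) = 23.25
Total out = 232.6 kmol; y_E = 21.62 / 232.6 = 0.09293.

0.0929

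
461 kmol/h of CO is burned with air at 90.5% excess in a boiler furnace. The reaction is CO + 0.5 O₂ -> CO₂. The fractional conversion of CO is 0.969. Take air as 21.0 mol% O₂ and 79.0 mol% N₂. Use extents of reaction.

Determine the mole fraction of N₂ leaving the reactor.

Stoichiometric O₂ = 0.5 × 461 = 230.5 kmol/h; O₂ fed = 230.5 × 1.905 = 439.1 kmol/h.
N₂ fed = 439.1 × 79/21 = 1652 kmol/h.
Fuel reacted = 0.969 × 461 → ξ = 446.7 kmol/h.
Outlet (n = n₀ + ν ξ):
  CO: 461 − 1(446.7) = 14.29
  O₂: 439.1 − 0.5(446.7) = 215.7
  N₂: 1652 (inert)
  CO₂: 0 + 1(446.7) = 446.7
Total out = 2329 kmol/h; y_N₂ = 1652 / 2329 = 0.7094.

0.709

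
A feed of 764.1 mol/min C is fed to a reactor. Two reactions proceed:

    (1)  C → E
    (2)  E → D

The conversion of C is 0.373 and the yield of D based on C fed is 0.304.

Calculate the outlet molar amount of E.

Conversion of C: C consumed = 1ξ₁ = 0.373 × 764.1 → ξ₁ = 285 mol/min.
Yield of D: 1ξ₂ / 764.1 = 0.304 → ξ₂ = 232.3 mol/min.
Outlet amounts (n = n₀ + Σ ν·ξ):
  C: 764.1 − 1(285) = 479.1
  E: 0 + 1(285) − 1(232.3) = 52.72
  D: 0 + 1(232.3) = 232.3

52.7 mol/min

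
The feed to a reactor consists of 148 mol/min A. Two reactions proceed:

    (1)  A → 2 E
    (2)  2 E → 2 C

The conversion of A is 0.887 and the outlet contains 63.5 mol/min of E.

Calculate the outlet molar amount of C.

Conversion of A: A consumed = 1ξ₁ = 0.887 × 148 → ξ₁ = 131.3 mol/min.
E balance: n_E = 0 + 2ξ₁ − 2ξ₂ = 63.5 → ξ₂ = (2·131.3 − 63.5)/2 = 99.53 mol/min.
Outlet amounts (n = n₀ + Σ ν·ξ):
  A: 148 − 1(131.3) = 16.72
  E: 0 + 2(131.3) − 2(99.53) = 63.5
  C: 0 + 2(99.53) = 199.1

199 mol/min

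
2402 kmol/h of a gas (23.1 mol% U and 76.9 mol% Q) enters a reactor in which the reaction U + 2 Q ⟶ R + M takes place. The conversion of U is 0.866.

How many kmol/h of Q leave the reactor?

U reacted = 0.866 × 554.9 = 480.5 kmol/h; ν_U = −1, so ξ = 480.5/1 = 480.5 kmol/h.
Outlet amounts (n = n₀ + ν ξ):
  U: 554.9 − 1(480.5) = 74.35
  Q: 1847 − 2(480.5) = 886.1
  R: 0 + 1(480.5) = 480.5
  M: 0 + 1(480.5) = 480.5

886 kmol/h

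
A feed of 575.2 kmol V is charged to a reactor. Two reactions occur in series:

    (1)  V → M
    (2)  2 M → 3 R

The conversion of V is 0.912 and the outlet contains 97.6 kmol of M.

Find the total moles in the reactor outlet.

789 kmol

Conversion of V: V consumed = 1ξ₁ = 0.912 × 575.2 → ξ₁ = 524.6 kmol.
M balance: n_M = 0 + 1ξ₁ − 2ξ₂ = 97.6 → ξ₂ = (1·524.6 − 97.6)/2 = 213.5 kmol.
Outlet amounts (n = n₀ + Σ ν·ξ):
  V: 575.2 − 1(524.6) = 50.62
  M: 0 + 1(524.6) − 2(213.5) = 97.6
  R: 0 + 3(213.5) = 640.5
Total out = 50.62 + 97.6 + 640.5 = 788.7 kmol.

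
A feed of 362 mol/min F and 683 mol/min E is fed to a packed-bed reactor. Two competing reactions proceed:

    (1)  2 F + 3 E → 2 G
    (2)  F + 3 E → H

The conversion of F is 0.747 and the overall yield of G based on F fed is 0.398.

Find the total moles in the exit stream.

Yield of G: 2ξ₁ / 362 = 0.398 → ξ₁ = 72.04 mol/min.
Conversion of F: 2ξ₁ + 1ξ₂ = 0.747 × 362 = 270.4 → ξ₂ = 126.3 mol/min.
Outlet amounts (n = n₀ + Σ ν·ξ):
  F: 362 − 2(72.04) − 1(126.3) = 91.59
  E: 683 − 3(72.04) − 3(126.3) = 87.87
  G: 0 + 2(72.04) = 144.1
  H: 0 + 1(126.3) = 126.3
Total out = 91.59 + 87.87 + 144.1 + 126.3 = 449.9 mol/min.

450 mol/min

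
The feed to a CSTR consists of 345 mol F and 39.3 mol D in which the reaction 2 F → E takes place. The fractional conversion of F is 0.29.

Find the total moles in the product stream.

334 mol

F reacted = 0.29 × 345 = 100 mol; ν_F = −2, so ξ = 100/2 = 50.02 mol.
Outlet amounts (n = n₀ + ν ξ):
  F: 345 − 2(50.02) = 244.9
  E: 0 + 1(50.02) = 50.02
  D: 39.3 (inert)
Total out = 244.9 + 50.02 + 39.3 = 334.3 mol.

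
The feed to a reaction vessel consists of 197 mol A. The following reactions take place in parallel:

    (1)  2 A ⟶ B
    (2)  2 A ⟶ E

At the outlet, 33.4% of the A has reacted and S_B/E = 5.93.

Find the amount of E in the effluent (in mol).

Conversion of A: A consumed = 0.334 × 197 = 65.8 mol = 2ξ₁ + 2ξ₂.
Selectivity: 1ξ₁ / (1ξ₂) = 5.93 → ξ₁ = 5.93 ξ₂.
Substitute: (2·5.93 + 2) ξ₂ = 65.8 → ξ₂ = 4.747 mol, ξ₁ = 28.15 mol.
Outlet amounts (n = n₀ + Σ ν·ξ):
  A: 197 − 2(28.15) − 2(4.747) = 131.2
  B: 0 + 1(28.15) = 28.15
  E: 0 + 1(4.747) = 4.747

4.75 mol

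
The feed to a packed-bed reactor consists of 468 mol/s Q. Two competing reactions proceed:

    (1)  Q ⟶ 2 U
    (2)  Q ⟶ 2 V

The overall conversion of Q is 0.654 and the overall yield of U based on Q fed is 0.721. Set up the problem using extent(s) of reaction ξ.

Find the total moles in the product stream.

Yield of U: 2ξ₁ / 468 = 0.721 → ξ₁ = 168.7 mol/s.
Conversion of Q: 1ξ₁ + 1ξ₂ = 0.654 × 468 = 306.1 → ξ₂ = 137.4 mol/s.
Outlet amounts (n = n₀ + Σ ν·ξ):
  Q: 468 − 1(168.7) − 1(137.4) = 161.9
  U: 0 + 2(168.7) = 337.4
  V: 0 + 2(137.4) = 274.7
Total out = 161.9 + 337.4 + 274.7 = 774.1 mol/s.

774 mol/s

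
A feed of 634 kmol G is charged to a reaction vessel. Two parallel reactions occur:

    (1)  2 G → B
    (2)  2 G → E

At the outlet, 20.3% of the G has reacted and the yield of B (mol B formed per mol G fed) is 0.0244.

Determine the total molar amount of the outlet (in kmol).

570 kmol

Yield of B: 1ξ₁ / 634 = 0.0244 → ξ₁ = 15.47 kmol.
Conversion of G: 2ξ₁ + 2ξ₂ = 0.203 × 634 = 128.7 → ξ₂ = 48.88 kmol.
Outlet amounts (n = n₀ + Σ ν·ξ):
  G: 634 − 2(15.47) − 2(48.88) = 505.3
  B: 0 + 1(15.47) = 15.47
  E: 0 + 1(48.88) = 48.88
Total out = 505.3 + 15.47 + 48.88 = 569.6 kmol.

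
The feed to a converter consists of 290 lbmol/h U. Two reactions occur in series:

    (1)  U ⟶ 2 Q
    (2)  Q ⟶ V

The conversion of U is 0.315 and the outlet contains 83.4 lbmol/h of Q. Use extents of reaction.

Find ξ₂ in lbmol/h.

ξ₂ = 99.3 lbmol/h

Conversion of U: U consumed = 1ξ₁ = 0.315 × 290 → ξ₁ = 91.35 lbmol/h.
Q balance: n_Q = 0 + 2ξ₁ − 1ξ₂ = 83.4 → ξ₂ = (2·91.35 − 83.4)/1 = 99.3 lbmol/h.
Outlet amounts (n = n₀ + Σ ν·ξ):
  U: 290 − 1(91.35) = 198.7
  Q: 0 + 2(91.35) − 1(99.3) = 83.4
  V: 0 + 1(99.3) = 99.3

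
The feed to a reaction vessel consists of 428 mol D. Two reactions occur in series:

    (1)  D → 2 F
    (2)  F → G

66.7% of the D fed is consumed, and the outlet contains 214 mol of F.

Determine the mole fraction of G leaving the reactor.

0.5

Conversion of D: D consumed = 1ξ₁ = 0.667 × 428 → ξ₁ = 285.5 mol.
F balance: n_F = 0 + 2ξ₁ − 1ξ₂ = 214 → ξ₂ = (2·285.5 − 214)/1 = 357 mol.
Outlet amounts (n = n₀ + Σ ν·ξ):
  D: 428 − 1(285.5) = 142.5
  F: 0 + 2(285.5) − 1(357) = 214
  G: 0 + 1(357) = 357
Total out = 713.5 mol; y_G = 357 / 713.5 = 0.5003.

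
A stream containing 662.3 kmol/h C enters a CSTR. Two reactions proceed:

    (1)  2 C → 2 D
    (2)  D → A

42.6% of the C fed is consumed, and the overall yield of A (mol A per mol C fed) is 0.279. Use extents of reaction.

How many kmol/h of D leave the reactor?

Conversion of C: C consumed = 2ξ₁ = 0.426 × 662.3 → ξ₁ = 141.1 kmol/h.
Yield of A: 1ξ₂ / 662.3 = 0.279 → ξ₂ = 184.8 kmol/h.
Outlet amounts (n = n₀ + Σ ν·ξ):
  C: 662.3 − 2(141.1) = 380.2
  D: 0 + 2(141.1) − 1(184.8) = 97.36
  A: 0 + 1(184.8) = 184.8

97.4 kmol/h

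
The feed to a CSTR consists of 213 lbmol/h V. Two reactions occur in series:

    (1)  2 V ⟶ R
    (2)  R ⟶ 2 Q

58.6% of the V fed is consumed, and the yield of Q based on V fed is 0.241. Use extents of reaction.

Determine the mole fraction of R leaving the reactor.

Conversion of V: V consumed = 2ξ₁ = 0.586 × 213 → ξ₁ = 62.41 lbmol/h.
Yield of Q: 2ξ₂ / 213 = 0.241 → ξ₂ = 25.67 lbmol/h.
Outlet amounts (n = n₀ + Σ ν·ξ):
  V: 213 − 2(62.41) = 88.18
  R: 0 + 1(62.41) − 1(25.67) = 36.74
  Q: 0 + 2(25.67) = 51.33
Total out = 176.3 lbmol/h; y_R = 36.74 / 176.3 = 0.2085.

0.208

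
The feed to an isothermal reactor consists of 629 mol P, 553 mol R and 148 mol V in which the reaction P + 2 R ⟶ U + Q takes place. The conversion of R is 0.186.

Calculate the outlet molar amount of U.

R reacted = 0.186 × 553 = 102.9 mol; ν_R = −2, so ξ = 102.9/2 = 51.43 mol.
Outlet amounts (n = n₀ + ν ξ):
  P: 629 − 1(51.43) = 577.6
  R: 553 − 2(51.43) = 450.1
  U: 0 + 1(51.43) = 51.43
  Q: 0 + 1(51.43) = 51.43
  V: 148 (inert)

51.4 mol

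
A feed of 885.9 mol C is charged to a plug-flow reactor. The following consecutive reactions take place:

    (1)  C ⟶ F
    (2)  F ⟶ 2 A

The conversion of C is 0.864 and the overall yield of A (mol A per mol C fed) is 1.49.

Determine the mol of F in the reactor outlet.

105 mol

Conversion of C: C consumed = 1ξ₁ = 0.864 × 885.9 → ξ₁ = 765.4 mol.
Yield of A: 2ξ₂ / 885.9 = 1.49 → ξ₂ = 660 mol.
Outlet amounts (n = n₀ + Σ ν·ξ):
  C: 885.9 − 1(765.4) = 120.5
  F: 0 + 1(765.4) − 1(660) = 105.4
  A: 0 + 2(660) = 1320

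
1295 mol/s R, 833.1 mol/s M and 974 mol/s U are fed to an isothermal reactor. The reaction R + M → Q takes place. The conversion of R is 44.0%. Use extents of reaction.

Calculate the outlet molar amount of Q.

R reacted = 0.44 × 1295 = 569.8 mol/s; ν_R = −1, so ξ = 569.8/1 = 569.8 mol/s.
Outlet amounts (n = n₀ + ν ξ):
  R: 1295 − 1(569.8) = 725.2
  M: 833.1 − 1(569.8) = 263.3
  Q: 0 + 1(569.8) = 569.8
  U: 974 (inert)

570 mol/s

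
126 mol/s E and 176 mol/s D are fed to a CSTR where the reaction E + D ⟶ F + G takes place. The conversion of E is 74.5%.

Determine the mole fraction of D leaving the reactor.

E reacted = 0.745 × 126 = 93.87 mol/s; ν_E = −1, so ξ = 93.87/1 = 93.87 mol/s.
Outlet amounts (n = n₀ + ν ξ):
  E: 126 − 1(93.87) = 32.13
  D: 176 − 1(93.87) = 82.13
  F: 0 + 1(93.87) = 93.87
  G: 0 + 1(93.87) = 93.87
Total out = 302 mol/s; y_D = 82.13 / 302 = 0.272.

0.272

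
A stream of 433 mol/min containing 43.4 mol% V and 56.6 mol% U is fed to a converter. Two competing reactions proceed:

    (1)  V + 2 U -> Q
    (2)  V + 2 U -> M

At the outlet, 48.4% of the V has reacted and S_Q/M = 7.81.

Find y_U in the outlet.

Conversion of V: V consumed = 0.484 × 187.9 = 90.95 mol/min = 1ξ₁ + 1ξ₂.
Selectivity: 1ξ₁ / (1ξ₂) = 7.81 → ξ₁ = 7.81 ξ₂.
Substitute: (1·7.81 + 1) ξ₂ = 90.95 → ξ₂ = 10.32 mol/min, ξ₁ = 80.63 mol/min.
Outlet amounts (n = n₀ + Σ ν·ξ):
  V: 187.9 − 1(80.63) − 1(10.32) = 96.97
  U: 245.1 − 2(80.63) − 2(10.32) = 63.17
  Q: 0 + 1(80.63) = 80.63
  M: 0 + 1(10.32) = 10.32
Total out = 251.1 mol/min; y_U = 63.17 / 251.1 = 0.2516.

0.252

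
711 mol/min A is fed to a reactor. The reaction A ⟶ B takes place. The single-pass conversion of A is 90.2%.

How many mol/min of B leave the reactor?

A reacted = 0.902 × 711 = 641.3 mol/min; ν_A = −1, so ξ = 641.3/1 = 641.3 mol/min.
Outlet amounts (n = n₀ + ν ξ):
  A: 711 − 1(641.3) = 69.68
  B: 0 + 1(641.3) = 641.3

641 mol/min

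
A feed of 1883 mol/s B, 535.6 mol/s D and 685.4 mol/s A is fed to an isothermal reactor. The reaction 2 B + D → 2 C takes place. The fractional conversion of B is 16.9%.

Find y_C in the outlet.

0.108

B reacted = 0.169 × 1883 = 318.2 mol/s; ν_B = −2, so ξ = 318.2/2 = 159.1 mol/s.
Outlet amounts (n = n₀ + ν ξ):
  B: 1883 − 2(159.1) = 1565
  D: 535.6 − 1(159.1) = 376.5
  C: 0 + 2(159.1) = 318.2
  A: 685.4 (inert)
Total out = 2945 mol/s; y_C = 318.2 / 2945 = 0.1081.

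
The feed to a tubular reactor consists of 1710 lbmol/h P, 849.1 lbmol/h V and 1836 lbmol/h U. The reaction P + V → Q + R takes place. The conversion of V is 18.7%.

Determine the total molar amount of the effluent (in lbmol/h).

V reacted = 0.187 × 849.1 = 158.8 lbmol/h; ν_V = −1, so ξ = 158.8/1 = 158.8 lbmol/h.
Outlet amounts (n = n₀ + ν ξ):
  P: 1710 − 1(158.8) = 1551
  V: 849.1 − 1(158.8) = 690.3
  Q: 0 + 1(158.8) = 158.8
  R: 0 + 1(158.8) = 158.8
  U: 1836 (inert)
Total out = 1551 + 690.3 + 158.8 + 158.8 + 1836 = 4395 lbmol/h.

4400 lbmol/h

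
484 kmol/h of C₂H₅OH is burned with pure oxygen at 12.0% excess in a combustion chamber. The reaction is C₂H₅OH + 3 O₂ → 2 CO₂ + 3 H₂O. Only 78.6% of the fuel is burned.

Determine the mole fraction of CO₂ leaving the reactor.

Stoichiometric O₂ = 3 × 484 = 1452 kmol/h; O₂ fed = 1452 × 1.120 = 1626 kmol/h.
Fuel reacted = 0.786 × 484 → ξ = 380.4 kmol/h.
Outlet (n = n₀ + ν ξ):
  C₂H₅OH: 484 − 1(380.4) = 103.6
  O₂: 1626 − 3(380.4) = 485
  CO₂: 0 + 2(380.4) = 760.8
  H₂O: 0 + 3(380.4) = 1141
Total out = 2491 kmol/h; y_CO₂ = 760.8 / 2491 = 0.3055.

0.305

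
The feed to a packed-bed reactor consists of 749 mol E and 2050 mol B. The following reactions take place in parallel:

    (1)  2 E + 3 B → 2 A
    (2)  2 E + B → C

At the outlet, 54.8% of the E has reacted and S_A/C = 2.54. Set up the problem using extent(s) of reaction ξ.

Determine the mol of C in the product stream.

90.4 mol

Conversion of E: E consumed = 0.548 × 749 = 410.5 mol = 2ξ₁ + 2ξ₂.
Selectivity: 2ξ₁ / (1ξ₂) = 2.54 → ξ₁ = 1.27 ξ₂.
Substitute: (2·1.27 + 2) ξ₂ = 410.5 → ξ₂ = 90.41 mol, ξ₁ = 114.8 mol.
Outlet amounts (n = n₀ + Σ ν·ξ):
  E: 749 − 2(114.8) − 2(90.41) = 338.5
  B: 2050 − 3(114.8) − 1(90.41) = 1615
  A: 0 + 2(114.8) = 229.6
  C: 0 + 1(90.41) = 90.41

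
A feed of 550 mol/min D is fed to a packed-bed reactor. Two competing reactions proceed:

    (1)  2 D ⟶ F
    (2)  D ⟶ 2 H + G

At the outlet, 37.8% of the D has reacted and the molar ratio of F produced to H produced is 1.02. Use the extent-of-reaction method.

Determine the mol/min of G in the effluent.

40.9 mol/min

Conversion of D: D consumed = 0.378 × 550 = 207.9 mol/min = 2ξ₁ + 1ξ₂.
Selectivity: 1ξ₁ / (2ξ₂) = 1.02 → ξ₁ = 2.04 ξ₂.
Substitute: (2·2.04 + 1) ξ₂ = 207.9 → ξ₂ = 40.93 mol/min, ξ₁ = 83.49 mol/min.
Outlet amounts (n = n₀ + Σ ν·ξ):
  D: 550 − 2(83.49) − 1(40.93) = 342.1
  F: 0 + 1(83.49) = 83.49
  H: 0 + 2(40.93) = 81.85
  G: 0 + 1(40.93) = 40.93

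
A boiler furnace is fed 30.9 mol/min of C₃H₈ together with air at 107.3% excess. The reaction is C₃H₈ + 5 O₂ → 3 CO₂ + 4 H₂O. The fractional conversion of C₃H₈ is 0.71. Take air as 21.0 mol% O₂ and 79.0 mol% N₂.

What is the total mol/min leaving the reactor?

Stoichiometric O₂ = 5 × 30.9 = 154.5 mol/min; O₂ fed = 154.5 × 2.073 = 320.3 mol/min.
N₂ fed = 320.3 × 79/21 = 1205 mol/min.
Fuel reacted = 0.71 × 30.9 → ξ = 21.94 mol/min.
Outlet (n = n₀ + ν ξ):
  C₃H₈: 30.9 − 1(21.94) = 8.961
  O₂: 320.3 − 5(21.94) = 210.6
  N₂: 1205 (inert)
  CO₂: 0 + 3(21.94) = 65.82
  H₂O: 0 + 4(21.94) = 87.76
Total out = 8.961 + 210.6 + 1205 + 65.82 + 87.76 = 1578 mol/min.

1580 mol/min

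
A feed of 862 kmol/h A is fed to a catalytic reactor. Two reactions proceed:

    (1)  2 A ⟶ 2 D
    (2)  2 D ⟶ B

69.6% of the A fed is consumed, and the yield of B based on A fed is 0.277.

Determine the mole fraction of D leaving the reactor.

Conversion of A: A consumed = 2ξ₁ = 0.696 × 862 → ξ₁ = 300 kmol/h.
Yield of B: 1ξ₂ / 862 = 0.277 → ξ₂ = 238.8 kmol/h.
Outlet amounts (n = n₀ + Σ ν·ξ):
  A: 862 − 2(300) = 262
  D: 0 + 2(300) − 2(238.8) = 122.4
  B: 0 + 1(238.8) = 238.8
Total out = 623.2 kmol/h; y_D = 122.4 / 623.2 = 0.1964.

0.196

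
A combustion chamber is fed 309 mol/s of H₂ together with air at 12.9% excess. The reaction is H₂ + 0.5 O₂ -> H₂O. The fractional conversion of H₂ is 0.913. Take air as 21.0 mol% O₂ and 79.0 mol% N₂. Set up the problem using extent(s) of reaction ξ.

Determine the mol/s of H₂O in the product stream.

Stoichiometric O₂ = 0.5 × 309 = 154.5 mol/s; O₂ fed = 154.5 × 1.129 = 174.4 mol/s.
N₂ fed = 174.4 × 79/21 = 656.2 mol/s.
Fuel reacted = 0.913 × 309 → ξ = 282.1 mol/s.
Outlet (n = n₀ + ν ξ):
  H₂: 309 − 1(282.1) = 26.88
  O₂: 174.4 − 0.5(282.1) = 33.37
  N₂: 656.2 (inert)
  H₂O: 0 + 1(282.1) = 282.1

282 mol/s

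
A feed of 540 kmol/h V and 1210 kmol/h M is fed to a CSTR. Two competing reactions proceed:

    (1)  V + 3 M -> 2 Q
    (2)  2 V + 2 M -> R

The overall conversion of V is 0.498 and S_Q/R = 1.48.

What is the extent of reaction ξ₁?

Conversion of V: V consumed = 0.498 × 540 = 268.9 kmol/h = 1ξ₁ + 2ξ₂.
Selectivity: 2ξ₁ / (1ξ₂) = 1.48 → ξ₁ = 0.74 ξ₂.
Substitute: (1·0.74 + 2) ξ₂ = 268.9 → ξ₂ = 98.15 kmol/h, ξ₁ = 72.63 kmol/h.
Outlet amounts (n = n₀ + Σ ν·ξ):
  V: 540 − 1(72.63) − 2(98.15) = 271.1
  M: 1210 − 3(72.63) − 2(98.15) = 795.8
  Q: 0 + 2(72.63) = 145.3
  R: 0 + 1(98.15) = 98.15

ξ₁ = 72.6 kmol/h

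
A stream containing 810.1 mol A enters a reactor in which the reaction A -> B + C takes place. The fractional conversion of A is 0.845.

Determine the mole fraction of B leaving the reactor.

A reacted = 0.845 × 810.1 = 684.5 mol; ν_A = −1, so ξ = 684.5/1 = 684.5 mol.
Outlet amounts (n = n₀ + ν ξ):
  A: 810.1 − 1(684.5) = 125.6
  B: 0 + 1(684.5) = 684.5
  C: 0 + 1(684.5) = 684.5
Total out = 1495 mol; y_B = 684.5 / 1495 = 0.458.

0.458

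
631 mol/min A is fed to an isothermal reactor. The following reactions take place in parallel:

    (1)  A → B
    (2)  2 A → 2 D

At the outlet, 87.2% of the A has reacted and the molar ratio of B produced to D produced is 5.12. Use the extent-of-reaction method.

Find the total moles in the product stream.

631 mol/min

Conversion of A: A consumed = 0.872 × 631 = 550.2 mol/min = 1ξ₁ + 2ξ₂.
Selectivity: 1ξ₁ / (2ξ₂) = 5.12 → ξ₁ = 10.24 ξ₂.
Substitute: (1·10.24 + 2) ξ₂ = 550.2 → ξ₂ = 44.95 mol/min, ξ₁ = 460.3 mol/min.
Outlet amounts (n = n₀ + Σ ν·ξ):
  A: 631 − 1(460.3) − 2(44.95) = 80.77
  B: 0 + 1(460.3) = 460.3
  D: 0 + 2(44.95) = 89.91
Total out = 80.77 + 460.3 + 89.91 = 631 mol/min.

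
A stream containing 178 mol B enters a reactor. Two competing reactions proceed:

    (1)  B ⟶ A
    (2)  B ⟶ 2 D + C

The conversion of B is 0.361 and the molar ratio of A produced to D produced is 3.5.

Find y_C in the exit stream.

0.0414

Conversion of B: B consumed = 0.361 × 178 = 64.26 mol = 1ξ₁ + 1ξ₂.
Selectivity: 1ξ₁ / (2ξ₂) = 3.5 → ξ₁ = 7 ξ₂.
Substitute: (1·7 + 1) ξ₂ = 64.26 → ξ₂ = 8.032 mol, ξ₁ = 56.23 mol.
Outlet amounts (n = n₀ + Σ ν·ξ):
  B: 178 − 1(56.23) − 1(8.032) = 113.7
  A: 0 + 1(56.23) = 56.23
  D: 0 + 2(8.032) = 16.06
  C: 0 + 1(8.032) = 8.032
Total out = 194.1 mol; y_C = 8.032 / 194.1 = 0.04139.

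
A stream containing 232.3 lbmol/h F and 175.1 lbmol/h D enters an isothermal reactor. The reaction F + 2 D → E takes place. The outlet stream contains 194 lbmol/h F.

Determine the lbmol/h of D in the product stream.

98.5 lbmol/h

For F: n = n₀ − 1ξ → 194 = 232.3 − 1ξ, giving ξ = 38.3 lbmol/h.
Outlet amounts (n = n₀ + ν ξ):
  F: 232.3 − 1(38.3) = 194
  D: 175.1 − 2(38.3) = 98.5
  E: 0 + 1(38.3) = 38.3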